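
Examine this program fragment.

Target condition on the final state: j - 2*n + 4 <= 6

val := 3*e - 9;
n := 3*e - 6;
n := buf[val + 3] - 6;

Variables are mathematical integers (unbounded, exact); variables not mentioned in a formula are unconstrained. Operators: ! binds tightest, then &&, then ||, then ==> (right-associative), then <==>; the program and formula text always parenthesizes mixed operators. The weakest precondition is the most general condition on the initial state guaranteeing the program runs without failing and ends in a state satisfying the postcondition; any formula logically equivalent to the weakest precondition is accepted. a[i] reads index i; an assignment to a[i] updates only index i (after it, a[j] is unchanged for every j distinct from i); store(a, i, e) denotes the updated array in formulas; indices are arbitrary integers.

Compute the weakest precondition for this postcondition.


Working backward. After the program, the postcondition j - 2*n + 4 <= 6 must hold; in canonical form it is j <= 2*n + 2.
Before n := buf[val + 3] - 6: j <= 2*buf[val + 3] - 10
Before n := 3*e - 6: j <= 2*buf[val + 3] - 10
Before val := 3*e - 9: j <= 2*buf[3*e - 6] - 10
Answer: WP = j <= 2*buf[3*e - 6] - 10


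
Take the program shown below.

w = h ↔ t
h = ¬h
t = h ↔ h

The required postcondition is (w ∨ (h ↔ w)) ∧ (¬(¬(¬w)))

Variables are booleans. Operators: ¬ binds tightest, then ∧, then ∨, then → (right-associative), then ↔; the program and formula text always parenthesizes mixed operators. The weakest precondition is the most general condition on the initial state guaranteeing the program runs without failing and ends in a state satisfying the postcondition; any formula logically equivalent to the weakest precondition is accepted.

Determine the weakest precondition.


Working backward. After the program, the postcondition (w ∨ (h ↔ w)) ∧ (¬(¬(¬w))) must hold; in canonical form it is (w ∨ (h ↔ w)) ∧ (¬w).
Before t := h ↔ h: (w ∨ (h ↔ w)) ∧ (¬w)
Before h := ¬h: (w ∨ ((¬h) ↔ w)) ∧ (¬w)
Before w := h ↔ t: ((h ↔ t) ∨ ((¬h) ↔ (h ↔ t))) ∧ (¬(h ↔ t))
Answer: WP = ((h ↔ t) ∨ ((¬h) ↔ (h ↔ t))) ∧ (¬(h ↔ t))


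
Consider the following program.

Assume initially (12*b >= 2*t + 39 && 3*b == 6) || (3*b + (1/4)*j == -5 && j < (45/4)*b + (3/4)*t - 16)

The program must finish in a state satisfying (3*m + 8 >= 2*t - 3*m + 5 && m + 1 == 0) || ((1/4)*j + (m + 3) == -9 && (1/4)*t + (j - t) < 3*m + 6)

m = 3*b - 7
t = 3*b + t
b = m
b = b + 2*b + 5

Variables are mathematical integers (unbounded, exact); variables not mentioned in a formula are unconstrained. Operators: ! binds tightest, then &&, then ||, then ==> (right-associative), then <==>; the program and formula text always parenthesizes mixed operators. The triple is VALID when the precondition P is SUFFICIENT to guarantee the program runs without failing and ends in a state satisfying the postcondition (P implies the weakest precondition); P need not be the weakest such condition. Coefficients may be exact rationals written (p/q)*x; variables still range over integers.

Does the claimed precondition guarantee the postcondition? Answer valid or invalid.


Working backward. After the program, the postcondition (3*m + 8 >= 2*t - 3*m + 5 && m + 1 == 0) || ((1/4)*j + (m + 3) == -9 && (1/4)*t + (j - t) < 3*m + 6) must hold; in canonical form it is (6*m >= 2*t - 3 && m == -1) || ((1/4)*j + m == -12 && j < 3*m + (3/4)*t + 6).
Before b := b + 2*b + 5: (6*m >= 2*t - 3 && m == -1) || ((1/4)*j + m == -12 && j < 3*m + (3/4)*t + 6)
Before b := m: (6*m >= 2*t - 3 && m == -1) || ((1/4)*j + m == -12 && j < 3*m + (3/4)*t + 6)
Before t := 3*b + t: (6*m >= 6*b + 2*t - 3 && m == -1) || ((1/4)*j + m == -12 && j < (9/4)*b + 3*m + (3/4)*t + 6)
Before m := 3*b - 7: (12*b >= 2*t + 39 && 3*b == 6) || (3*b + (1/4)*j == -5 && j < (45/4)*b + (3/4)*t - 15)
The weakest precondition is (12*b >= 2*t + 39 && 3*b == 6) || (3*b + (1/4)*j == -5 && j < (45/4)*b + (3/4)*t - 15).
Check whether (12*b >= 2*t + 39 && 3*b == 6) || (3*b + (1/4)*j == -5 && j < (45/4)*b + (3/4)*t - 16) implies it.
Every state satisfying the precondition satisfies the weakest precondition: the implication holds.
Answer: valid


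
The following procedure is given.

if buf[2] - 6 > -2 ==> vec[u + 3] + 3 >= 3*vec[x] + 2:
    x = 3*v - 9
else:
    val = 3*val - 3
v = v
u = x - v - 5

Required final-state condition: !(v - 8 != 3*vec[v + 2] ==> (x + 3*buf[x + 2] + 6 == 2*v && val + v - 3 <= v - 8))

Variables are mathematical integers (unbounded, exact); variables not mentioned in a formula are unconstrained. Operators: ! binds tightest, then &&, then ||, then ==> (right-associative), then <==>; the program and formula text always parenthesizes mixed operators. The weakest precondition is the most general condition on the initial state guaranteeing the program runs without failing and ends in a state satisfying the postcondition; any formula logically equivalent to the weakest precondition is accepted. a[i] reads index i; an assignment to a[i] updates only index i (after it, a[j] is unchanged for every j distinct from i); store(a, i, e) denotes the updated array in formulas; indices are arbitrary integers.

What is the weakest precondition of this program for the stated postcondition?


Working backward. After the program, the postcondition !(v - 8 != 3*vec[v + 2] ==> (x + 3*buf[x + 2] + 6 == 2*v && val + v - 3 <= v - 8)) must hold; in canonical form it is !(v != 3*vec[v + 2] + 8 ==> (3*buf[x + 2] + x == 2*v - 6 && val <= -5)).
Before u := x - v - 5: !(v != 3*vec[v + 2] + 8 ==> (3*buf[x + 2] + x == 2*v - 6 && val <= -5))
Before v := v: !(v != 3*vec[v + 2] + 8 ==> (3*buf[x + 2] + x == 2*v - 6 && val <= -5))
Then branch requires !(v != 3*vec[v + 2] + 8 ==> (3*buf[3*v - 7] + v == 3 && val <= -5)); else branch requires !(v != 3*vec[v + 2] + 8 ==> (3*buf[x + 2] + x == 2*v - 6 && 3*val <= -2)).
Before the if: ((buf[2] > 4 ==> vec[u + 3] >= 3*vec[x] - 1) ==> (!(v != 3*vec[v + 2] + 8 ==> (3*buf[3*v - 7] + v == 3 && val <= -5)))) && ((!(buf[2] > 4 ==> vec[u + 3] >= 3*vec[x] - 1)) ==> (!(v != 3*vec[v + 2] + 8 ==> (3*buf[x + 2] + x == 2*v - 6 && 3*val <= -2))))
Answer: WP = ((buf[2] > 4 ==> vec[u + 3] >= 3*vec[x] - 1) ==> (!(v != 3*vec[v + 2] + 8 ==> (3*buf[3*v - 7] + v == 3 && val <= -5)))) && ((!(buf[2] > 4 ==> vec[u + 3] >= 3*vec[x] - 1)) ==> (!(v != 3*vec[v + 2] + 8 ==> (3*buf[x + 2] + x == 2*v - 6 && 3*val <= -2))))


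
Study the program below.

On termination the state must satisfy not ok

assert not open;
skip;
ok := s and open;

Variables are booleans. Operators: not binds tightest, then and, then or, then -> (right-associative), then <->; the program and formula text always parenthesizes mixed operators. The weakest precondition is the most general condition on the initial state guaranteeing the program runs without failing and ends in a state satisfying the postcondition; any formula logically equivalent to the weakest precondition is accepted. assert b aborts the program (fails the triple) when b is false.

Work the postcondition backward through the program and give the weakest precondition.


Working backward. After the program, not ok must hold.
Before ok := s and open: not (s and open)
Before skip: not (s and open)
Before assert not open: (not open) and (not (s and open))
Answer: WP = (not open) and (not (s and open))


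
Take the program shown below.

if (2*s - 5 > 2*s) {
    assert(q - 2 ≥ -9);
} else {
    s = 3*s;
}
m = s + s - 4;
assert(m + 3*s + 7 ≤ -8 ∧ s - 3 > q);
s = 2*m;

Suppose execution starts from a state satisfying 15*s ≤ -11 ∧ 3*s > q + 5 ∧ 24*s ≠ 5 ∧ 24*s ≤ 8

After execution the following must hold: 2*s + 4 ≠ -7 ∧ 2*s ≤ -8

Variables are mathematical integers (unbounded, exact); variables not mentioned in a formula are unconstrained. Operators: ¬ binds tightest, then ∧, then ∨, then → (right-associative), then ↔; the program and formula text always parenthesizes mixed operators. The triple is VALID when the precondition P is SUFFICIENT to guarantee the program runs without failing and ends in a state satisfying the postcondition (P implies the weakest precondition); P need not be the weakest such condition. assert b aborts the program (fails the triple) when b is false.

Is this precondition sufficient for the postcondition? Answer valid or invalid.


Working backward. After the program, the postcondition 2*s + 4 ≠ -7 ∧ 2*s ≤ -8 must hold; in canonical form it is 2*s ≠ -11 ∧ 2*s ≤ -8.
Before s := 2*m: 4*m ≠ -11 ∧ 4*m ≤ -8
Before assert m + 3*s + 7 ≤ -8 ∧ s - 3 > q: m + 3*s ≤ -15 ∧ s > q + 3 ∧ 4*m ≠ -11 ∧ 4*m ≤ -8
Before m := s + s - 4: 5*s ≤ -11 ∧ s > q + 3 ∧ 8*s ≠ 5 ∧ 8*s ≤ 8
Then branch requires q ≥ -7 ∧ 5*s ≤ -11 ∧ s > q + 3 ∧ 8*s ≠ 5 ∧ 8*s ≤ 8; else branch requires 15*s ≤ -11 ∧ 3*s > q + 3 ∧ 24*s ≠ 5 ∧ 24*s ≤ 8.
Before the if: 15*s ≤ -11 ∧ 3*s > q + 3 ∧ 24*s ≠ 5 ∧ 24*s ≤ 8
The weakest precondition is 15*s ≤ -11 ∧ 3*s > q + 3 ∧ 24*s ≠ 5 ∧ 24*s ≤ 8.
Check whether 15*s ≤ -11 ∧ 3*s > q + 5 ∧ 24*s ≠ 5 ∧ 24*s ≤ 8 implies it.
Every state satisfying the precondition satisfies the weakest precondition: the implication holds.
Answer: valid


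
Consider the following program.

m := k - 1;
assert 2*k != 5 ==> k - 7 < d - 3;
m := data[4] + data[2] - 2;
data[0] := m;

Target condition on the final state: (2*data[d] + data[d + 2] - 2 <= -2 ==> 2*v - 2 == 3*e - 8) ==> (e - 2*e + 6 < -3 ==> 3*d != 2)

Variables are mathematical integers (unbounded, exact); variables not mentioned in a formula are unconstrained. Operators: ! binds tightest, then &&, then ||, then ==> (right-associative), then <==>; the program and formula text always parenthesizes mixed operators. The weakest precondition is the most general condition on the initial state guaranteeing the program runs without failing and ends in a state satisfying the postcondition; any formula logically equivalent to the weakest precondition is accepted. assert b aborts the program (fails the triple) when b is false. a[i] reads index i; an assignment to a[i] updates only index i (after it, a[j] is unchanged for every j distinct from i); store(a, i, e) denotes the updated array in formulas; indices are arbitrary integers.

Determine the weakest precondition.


Working backward. After the program, the postcondition (2*data[d] + data[d + 2] - 2 <= -2 ==> 2*v - 2 == 3*e - 8) ==> (e - 2*e + 6 < -3 ==> 3*d != 2) must hold; in canonical form it is (data[d + 2] + 2*data[d] <= 0 ==> 2*v == 3*e - 6) ==> (e > 9 ==> 3*d != 2).
Before data[0] := m: (store(data, 0, m)[d + 2] + 2*store(data, 0, m)[d] <= 0 ==> 2*v == 3*e - 6) ==> (e > 9 ==> 3*d != 2)
Before m := data[4] + data[2] - 2: (store(data, 0, data[2] + data[4] - 2)[d + 2] + 2*store(data, 0, data[2] + data[4] - 2)[d] <= 0 ==> 2*v == 3*e - 6) ==> (e > 9 ==> 3*d != 2)
Before assert 2*k != 5 ==> k - 7 < d - 3: (2*k != 5 ==> k < d + 4) && ((store(data, 0, data[2] + data[4] - 2)[d + 2] + 2*store(data, 0, data[2] + data[4] - 2)[d] <= 0 ==> 2*v == 3*e - 6) ==> (e > 9 ==> 3*d != 2))
Before m := k - 1: (2*k != 5 ==> k < d + 4) && ((store(data, 0, data[2] + data[4] - 2)[d + 2] + 2*store(data, 0, data[2] + data[4] - 2)[d] <= 0 ==> 2*v == 3*e - 6) ==> (e > 9 ==> 3*d != 2))
Answer: WP = (2*k != 5 ==> k < d + 4) && ((store(data, 0, data[2] + data[4] - 2)[d + 2] + 2*store(data, 0, data[2] + data[4] - 2)[d] <= 0 ==> 2*v == 3*e - 6) ==> (e > 9 ==> 3*d != 2))


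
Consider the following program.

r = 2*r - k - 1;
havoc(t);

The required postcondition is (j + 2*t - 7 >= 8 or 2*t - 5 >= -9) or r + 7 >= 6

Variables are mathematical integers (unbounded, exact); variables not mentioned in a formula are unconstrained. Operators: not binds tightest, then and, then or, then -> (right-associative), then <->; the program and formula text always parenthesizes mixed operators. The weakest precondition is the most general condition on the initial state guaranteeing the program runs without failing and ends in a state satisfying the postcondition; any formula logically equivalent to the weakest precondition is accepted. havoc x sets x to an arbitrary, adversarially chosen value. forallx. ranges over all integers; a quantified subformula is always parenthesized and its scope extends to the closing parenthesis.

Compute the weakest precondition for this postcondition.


Working backward. After the program, the postcondition (j + 2*t - 7 >= 8 or 2*t - 5 >= -9) or r + 7 >= 6 must hold; in canonical form it is j + 2*t >= 15 or 2*t >= -4 or r >= -1.
Before havoc t: forall t_1. (j + 2*t_1 >= 15 or 2*t_1 >= -4 or r >= -1)
Before r := 2*r - k - 1: forall t_1. (j + 2*t_1 >= 15 or 2*t_1 >= -4 or 2*r >= k)
Answer: WP = forall t_1. (j + 2*t_1 >= 15 or 2*t_1 >= -4 or 2*r >= k)


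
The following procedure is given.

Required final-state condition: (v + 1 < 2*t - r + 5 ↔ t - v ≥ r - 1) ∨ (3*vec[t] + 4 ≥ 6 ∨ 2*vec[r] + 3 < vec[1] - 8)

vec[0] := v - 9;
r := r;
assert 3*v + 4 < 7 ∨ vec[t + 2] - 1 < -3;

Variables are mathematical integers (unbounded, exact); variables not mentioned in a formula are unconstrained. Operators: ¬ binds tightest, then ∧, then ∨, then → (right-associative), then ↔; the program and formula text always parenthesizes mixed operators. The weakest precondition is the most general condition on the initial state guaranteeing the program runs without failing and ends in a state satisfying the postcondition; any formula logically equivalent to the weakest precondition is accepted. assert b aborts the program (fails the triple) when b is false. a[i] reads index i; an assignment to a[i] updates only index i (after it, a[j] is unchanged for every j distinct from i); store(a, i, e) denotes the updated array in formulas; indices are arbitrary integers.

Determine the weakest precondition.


Working backward. After the program, the postcondition (v + 1 < 2*t - r + 5 ↔ t - v ≥ r - 1) ∨ (3*vec[t] + 4 ≥ 6 ∨ 2*vec[r] + 3 < vec[1] - 8) must hold; in canonical form it is (r + v < 2*t + 4 ↔ t ≥ r + v - 1) ∨ 3*vec[t] ≥ 2 ∨ 2*vec[r] < vec[1] - 11.
Before assert 3*v + 4 < 7 ∨ vec[t + 2] - 1 < -3: (3*v < 3 ∨ vec[t + 2] < -2) ∧ ((r + v < 2*t + 4 ↔ t ≥ r + v - 1) ∨ 3*vec[t] ≥ 2 ∨ 2*vec[r] < vec[1] - 11)
Before r := r: (3*v < 3 ∨ vec[t + 2] < -2) ∧ ((r + v < 2*t + 4 ↔ t ≥ r + v - 1) ∨ 3*vec[t] ≥ 2 ∨ 2*vec[r] < vec[1] - 11)
Before vec[0] := v - 9: (3*v < 3 ∨ store(vec, 0, v - 9)[t + 2] < -2) ∧ ((r + v < 2*t + 4 ↔ t ≥ r + v - 1) ∨ 3*store(vec, 0, v - 9)[t] ≥ 2 ∨ 2*store(vec, 0, v - 9)[r] < vec[1] - 11)
Answer: WP = (3*v < 3 ∨ store(vec, 0, v - 9)[t + 2] < -2) ∧ ((r + v < 2*t + 4 ↔ t ≥ r + v - 1) ∨ 3*store(vec, 0, v - 9)[t] ≥ 2 ∨ 2*store(vec, 0, v - 9)[r] < vec[1] - 11)


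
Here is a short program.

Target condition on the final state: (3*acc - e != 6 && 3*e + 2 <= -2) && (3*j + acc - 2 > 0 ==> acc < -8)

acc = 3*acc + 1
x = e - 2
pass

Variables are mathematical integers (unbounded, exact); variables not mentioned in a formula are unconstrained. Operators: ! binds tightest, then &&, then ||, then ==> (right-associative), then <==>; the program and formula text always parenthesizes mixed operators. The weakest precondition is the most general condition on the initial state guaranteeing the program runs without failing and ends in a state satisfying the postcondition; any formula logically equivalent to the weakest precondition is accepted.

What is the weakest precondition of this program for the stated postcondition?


Working backward. After the program, the postcondition (3*acc - e != 6 && 3*e + 2 <= -2) && (3*j + acc - 2 > 0 ==> acc < -8) must hold; in canonical form it is 3*acc != e + 6 && 3*e <= -4 && (acc + 3*j > 2 ==> acc < -8).
Before skip: 3*acc != e + 6 && 3*e <= -4 && (acc + 3*j > 2 ==> acc < -8)
Before x := e - 2: 3*acc != e + 6 && 3*e <= -4 && (acc + 3*j > 2 ==> acc < -8)
Before acc := 3*acc + 1: 9*acc != e + 3 && 3*e <= -4 && (3*acc + 3*j > 1 ==> 3*acc < -9)
Answer: WP = 9*acc != e + 3 && 3*e <= -4 && (3*acc + 3*j > 1 ==> 3*acc < -9)


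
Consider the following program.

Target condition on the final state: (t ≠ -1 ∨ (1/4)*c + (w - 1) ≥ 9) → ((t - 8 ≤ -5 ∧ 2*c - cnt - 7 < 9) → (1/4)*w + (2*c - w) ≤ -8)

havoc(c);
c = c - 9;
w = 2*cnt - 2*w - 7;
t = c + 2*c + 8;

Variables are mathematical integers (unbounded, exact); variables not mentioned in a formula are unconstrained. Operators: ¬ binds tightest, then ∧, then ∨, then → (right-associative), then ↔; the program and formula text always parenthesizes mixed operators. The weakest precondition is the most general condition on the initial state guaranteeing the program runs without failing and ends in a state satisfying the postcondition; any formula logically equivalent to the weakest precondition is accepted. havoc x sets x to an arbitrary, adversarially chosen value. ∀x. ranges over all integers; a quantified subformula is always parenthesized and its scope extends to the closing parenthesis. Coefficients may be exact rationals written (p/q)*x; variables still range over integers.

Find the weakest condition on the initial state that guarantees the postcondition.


Working backward. After the program, the postcondition (t ≠ -1 ∨ (1/4)*c + (w - 1) ≥ 9) → ((t - 8 ≤ -5 ∧ 2*c - cnt - 7 < 9) → (1/4)*w + (2*c - w) ≤ -8) must hold; in canonical form it is (t ≠ -1 ∨ (1/4)*c + w ≥ 10) → ((t ≤ 3 ∧ 2*c < cnt + 16) → 2*c ≤ (3/4)*w - 8).
Before t := c + 2*c + 8: (3*c ≠ -9 ∨ (1/4)*c + w ≥ 10) → ((3*c ≤ -5 ∧ 2*c < cnt + 16) → 2*c ≤ (3/4)*w - 8)
Before w := 2*cnt - 2*w - 7: (3*c ≠ -9 ∨ (1/4)*c + 2*cnt ≥ 2*w + 17) → ((3*c ≤ -5 ∧ 2*c < cnt + 16) → 2*c + (3/2)*w ≤ (3/2)*cnt - 53/4)
Before c := c - 9: (3*c ≠ 18 ∨ (1/4)*c + 2*cnt ≥ 2*w + 77/4) → ((3*c ≤ 22 ∧ 2*c < cnt + 34) → 2*c + (3/2)*w ≤ (3/2)*cnt + 19/4)
Before havoc c: ∀c_1. ((3*c_1 ≠ 18 ∨ (1/4)*c_1 + 2*cnt ≥ 2*w + 77/4) → ((3*c_1 ≤ 22 ∧ 2*c_1 < cnt + 34) → 2*c_1 + (3/2)*w ≤ (3/2)*cnt + 19/4))
Answer: WP = ∀c_1. ((3*c_1 ≠ 18 ∨ (1/4)*c_1 + 2*cnt ≥ 2*w + 77/4) → ((3*c_1 ≤ 22 ∧ 2*c_1 < cnt + 34) → 2*c_1 + (3/2)*w ≤ (3/2)*cnt + 19/4))


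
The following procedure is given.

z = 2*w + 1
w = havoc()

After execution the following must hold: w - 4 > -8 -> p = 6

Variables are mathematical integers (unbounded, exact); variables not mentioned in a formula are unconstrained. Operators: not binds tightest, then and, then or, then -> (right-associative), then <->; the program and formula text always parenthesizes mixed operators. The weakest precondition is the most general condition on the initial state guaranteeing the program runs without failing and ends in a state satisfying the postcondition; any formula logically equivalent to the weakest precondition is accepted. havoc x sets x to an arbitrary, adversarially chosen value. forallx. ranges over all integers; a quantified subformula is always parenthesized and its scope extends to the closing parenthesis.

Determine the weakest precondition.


Working backward. After the program, the postcondition w - 4 > -8 -> p = 6 must hold; in canonical form it is w > -4 -> p = 6.
Before havoc w: forall w_1. (w_1 > -4 -> p = 6)
Before z := 2*w + 1: forall w_1. (w_1 > -4 -> p = 6)
Answer: WP = forall w_1. (w_1 > -4 -> p = 6)


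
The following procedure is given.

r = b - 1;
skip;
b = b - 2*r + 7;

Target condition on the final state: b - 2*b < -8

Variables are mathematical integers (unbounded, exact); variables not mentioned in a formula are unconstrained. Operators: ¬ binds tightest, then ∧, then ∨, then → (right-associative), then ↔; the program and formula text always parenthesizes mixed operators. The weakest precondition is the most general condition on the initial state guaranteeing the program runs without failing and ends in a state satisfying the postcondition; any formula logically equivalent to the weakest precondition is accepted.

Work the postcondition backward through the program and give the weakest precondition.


Working backward. After the program, the postcondition b - 2*b < -8 must hold; in canonical form it is b > 8.
Before b := b - 2*r + 7: b > 2*r + 1
Before skip: b > 2*r + 1
Before r := b - 1: b < 1
Answer: WP = b < 1


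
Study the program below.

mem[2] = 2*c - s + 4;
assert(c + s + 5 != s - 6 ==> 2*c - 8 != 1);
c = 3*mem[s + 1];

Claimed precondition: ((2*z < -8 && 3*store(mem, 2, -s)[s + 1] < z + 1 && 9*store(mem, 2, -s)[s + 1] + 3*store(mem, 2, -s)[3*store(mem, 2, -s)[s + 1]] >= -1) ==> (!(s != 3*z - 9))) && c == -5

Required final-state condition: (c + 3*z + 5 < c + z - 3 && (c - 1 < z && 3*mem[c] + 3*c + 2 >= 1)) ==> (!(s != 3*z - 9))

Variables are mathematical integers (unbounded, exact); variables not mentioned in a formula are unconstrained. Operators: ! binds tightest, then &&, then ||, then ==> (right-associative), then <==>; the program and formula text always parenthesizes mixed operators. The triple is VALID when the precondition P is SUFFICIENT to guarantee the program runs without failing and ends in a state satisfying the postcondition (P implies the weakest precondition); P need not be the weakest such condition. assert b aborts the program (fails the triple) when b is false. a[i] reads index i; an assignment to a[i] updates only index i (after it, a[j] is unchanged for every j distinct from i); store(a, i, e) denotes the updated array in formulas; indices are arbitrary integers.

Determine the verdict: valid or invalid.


Working backward. After the program, the postcondition (c + 3*z + 5 < c + z - 3 && (c - 1 < z && 3*mem[c] + 3*c + 2 >= 1)) ==> (!(s != 3*z - 9)) must hold; in canonical form it is (2*z < -8 && c < z + 1 && 3*mem[c] + 3*c >= -1) ==> (!(s != 3*z - 9)).
Before c := 3*mem[s + 1]: (2*z < -8 && 3*mem[s + 1] < z + 1 && 9*mem[s + 1] + 3*mem[3*mem[s + 1]] >= -1) ==> (!(s != 3*z - 9))
Before assert c + s + 5 != s - 6 ==> 2*c - 8 != 1: (c != -11 ==> 2*c != 9) && ((2*z < -8 && 3*mem[s + 1] < z + 1 && 9*mem[s + 1] + 3*mem[3*mem[s + 1]] >= -1) ==> (!(s != 3*z - 9)))
Before mem[2] := 2*c - s + 4: (c != -11 ==> 2*c != 9) && ((2*z < -8 && 3*store(mem, 2, 2*c - s + 4)[s + 1] < z + 1 && 9*store(mem, 2, 2*c - s + 4)[s + 1] + 3*store(mem, 2, 2*c - s + 4)[3*store(mem, 2, 2*c - s + 4)[s + 1]] >= -1) ==> (!(s != 3*z - 9)))
The weakest precondition is (c != -11 ==> 2*c != 9) && ((2*z < -8 && 3*store(mem, 2, 2*c - s + 4)[s + 1] < z + 1 && 9*store(mem, 2, 2*c - s + 4)[s + 1] + 3*store(mem, 2, 2*c - s + 4)[3*store(mem, 2, 2*c - s + 4)[s + 1]] >= -1) ==> (!(s != 3*z - 9))).
Check whether ((2*z < -8 && 3*store(mem, 2, -s)[s + 1] < z + 1 && 9*store(mem, 2, -s)[s + 1] + 3*store(mem, 2, -s)[3*store(mem, 2, -s)[s + 1]] >= -1) ==> (!(s != 3*z - 9))) && c == -5 implies it.
Countermodel: at the initial state c = -5, mem = {[-21] = 21, [-3] = -19264, [2] = 3, elsewhere 3}, s = 1, z = -21, the precondition holds but the weakest precondition fails.
Answer: invalid


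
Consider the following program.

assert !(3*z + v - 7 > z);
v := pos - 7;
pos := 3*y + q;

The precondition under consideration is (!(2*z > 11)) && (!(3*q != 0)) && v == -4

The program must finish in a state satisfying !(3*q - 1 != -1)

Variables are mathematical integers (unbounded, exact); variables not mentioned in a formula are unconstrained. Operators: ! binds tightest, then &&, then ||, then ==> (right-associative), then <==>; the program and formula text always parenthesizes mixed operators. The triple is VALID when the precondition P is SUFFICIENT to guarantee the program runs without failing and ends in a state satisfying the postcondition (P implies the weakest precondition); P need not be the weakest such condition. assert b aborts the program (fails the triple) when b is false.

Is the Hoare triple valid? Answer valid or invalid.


Working backward. After the program, the postcondition !(3*q - 1 != -1) must hold; in canonical form it is !(3*q != 0).
Before pos := 3*y + q: !(3*q != 0)
Before v := pos - 7: !(3*q != 0)
Before assert !(3*z + v - 7 > z): (!(v + 2*z > 7)) && (!(3*q != 0))
The weakest precondition is (!(v + 2*z > 7)) && (!(3*q != 0)).
Check whether (!(2*z > 11)) && (!(3*q != 0)) && v == -4 implies it.
Every state satisfying the precondition satisfies the weakest precondition: the implication holds.
Answer: valid


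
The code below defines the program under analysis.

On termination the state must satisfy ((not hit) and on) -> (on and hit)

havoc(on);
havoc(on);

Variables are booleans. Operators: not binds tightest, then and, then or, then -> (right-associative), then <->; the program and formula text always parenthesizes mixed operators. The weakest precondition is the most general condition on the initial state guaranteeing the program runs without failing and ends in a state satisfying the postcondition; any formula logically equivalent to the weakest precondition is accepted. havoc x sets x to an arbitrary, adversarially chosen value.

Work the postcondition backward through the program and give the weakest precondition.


Working backward. After the program, ((not hit) and on) -> (on and hit) must hold.
Before havoc on: (not hit) -> hit
Before havoc on: (not hit) -> hit
Answer: WP = (not hit) -> hit


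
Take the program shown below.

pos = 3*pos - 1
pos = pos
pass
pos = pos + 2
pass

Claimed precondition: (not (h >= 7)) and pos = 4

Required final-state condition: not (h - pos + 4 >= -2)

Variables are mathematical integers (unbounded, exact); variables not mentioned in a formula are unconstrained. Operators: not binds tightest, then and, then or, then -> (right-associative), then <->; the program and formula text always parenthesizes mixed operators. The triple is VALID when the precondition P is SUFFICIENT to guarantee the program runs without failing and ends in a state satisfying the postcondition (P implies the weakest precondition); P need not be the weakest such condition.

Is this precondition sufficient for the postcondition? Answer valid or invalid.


Working backward. After the program, the postcondition not (h - pos + 4 >= -2) must hold; in canonical form it is not (h >= pos - 6).
Before skip: not (h >= pos - 6)
Before pos := pos + 2: not (h >= pos - 4)
Before skip: not (h >= pos - 4)
Before pos := pos: not (h >= pos - 4)
Before pos := 3*pos - 1: not (h >= 3*pos - 5)
The weakest precondition is not (h >= 3*pos - 5).
Check whether (not (h >= 7)) and pos = 4 implies it.
Every state satisfying the precondition satisfies the weakest precondition: the implication holds.
Answer: valid


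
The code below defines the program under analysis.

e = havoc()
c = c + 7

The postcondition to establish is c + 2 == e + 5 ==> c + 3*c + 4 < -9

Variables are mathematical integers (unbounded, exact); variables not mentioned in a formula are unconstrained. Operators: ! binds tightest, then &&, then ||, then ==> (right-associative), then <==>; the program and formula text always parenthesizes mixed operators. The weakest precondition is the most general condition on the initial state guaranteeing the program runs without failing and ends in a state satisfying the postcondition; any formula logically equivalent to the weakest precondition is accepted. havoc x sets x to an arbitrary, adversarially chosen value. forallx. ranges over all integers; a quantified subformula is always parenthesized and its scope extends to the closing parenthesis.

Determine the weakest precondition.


Working backward. After the program, the postcondition c + 2 == e + 5 ==> c + 3*c + 4 < -9 must hold; in canonical form it is c == e + 3 ==> 4*c < -13.
Before c := c + 7: c == e - 4 ==> 4*c < -41
Before havoc e: forall e_1. (c == e_1 - 4 ==> 4*c < -41)
Answer: WP = forall e_1. (c == e_1 - 4 ==> 4*c < -41)


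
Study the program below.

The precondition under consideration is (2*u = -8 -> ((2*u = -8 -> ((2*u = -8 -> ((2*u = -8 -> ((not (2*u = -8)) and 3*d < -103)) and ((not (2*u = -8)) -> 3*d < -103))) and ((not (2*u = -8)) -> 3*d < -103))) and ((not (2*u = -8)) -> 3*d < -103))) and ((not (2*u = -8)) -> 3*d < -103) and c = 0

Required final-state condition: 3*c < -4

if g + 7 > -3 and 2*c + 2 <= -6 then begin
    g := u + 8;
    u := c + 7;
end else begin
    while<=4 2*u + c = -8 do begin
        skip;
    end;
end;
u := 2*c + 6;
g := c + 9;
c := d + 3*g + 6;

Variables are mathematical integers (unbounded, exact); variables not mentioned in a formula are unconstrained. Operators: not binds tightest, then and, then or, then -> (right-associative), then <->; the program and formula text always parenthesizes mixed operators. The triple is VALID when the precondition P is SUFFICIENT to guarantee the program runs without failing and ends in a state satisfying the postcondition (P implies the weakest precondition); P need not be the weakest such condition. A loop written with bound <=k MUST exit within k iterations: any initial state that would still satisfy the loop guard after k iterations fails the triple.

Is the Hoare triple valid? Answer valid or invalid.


Working backward. After the program, 3*c < -4 must hold.
Before c := d + 3*g + 6: 3*d + 9*g < -22
Before g := c + 9: 9*c + 3*d < -103
Before u := 2*c + 6: 9*c + 3*d < -103
Then branch requires 9*c + 3*d < -103; else branch requires (c + 2*u = -8 -> ((c + 2*u = -8 -> ((c + 2*u = -8 -> ((c + 2*u = -8 -> ((not (c + 2*u = -8)) and 9*c + 3*d < -103)) and ((not (c + 2*u = -8)) -> 9*c + 3*d < -103))) and ((not (c + 2*u = -8)) -> 9*c + 3*d < -103))) and ((not (c + 2*u = -8)) -> 9*c + 3*d < -103))) and ((not (c + 2*u = -8)) -> 9*c + 3*d < -103).
Before the if: ((g > -10 and 2*c <= -8) -> 9*c + 3*d < -103) and ((not (g > -10 and 2*c <= -8)) -> ((c + 2*u = -8 -> ((c + 2*u = -8 -> ((c + 2*u = -8 -> ((c + 2*u = -8 -> ((not (c + 2*u = -8)) and 9*c + 3*d < -103)) and ((not (c + 2*u = -8)) -> 9*c + 3*d < -103))) and ((not (c + 2*u = -8)) -> 9*c + 3*d < -103))) and ((not (c + 2*u = -8)) -> 9*c + 3*d < -103))) and ((not (c + 2*u = -8)) -> 9*c + 3*d < -103)))
The weakest precondition is ((g > -10 and 2*c <= -8) -> 9*c + 3*d < -103) and ((not (g > -10 and 2*c <= -8)) -> ((c + 2*u = -8 -> ((c + 2*u = -8 -> ((c + 2*u = -8 -> ((c + 2*u = -8 -> ((not (c + 2*u = -8)) and 9*c + 3*d < -103)) and ((not (c + 2*u = -8)) -> 9*c + 3*d < -103))) and ((not (c + 2*u = -8)) -> 9*c + 3*d < -103))) and ((not (c + 2*u = -8)) -> 9*c + 3*d < -103))) and ((not (c + 2*u = -8)) -> 9*c + 3*d < -103))).
Check whether (2*u = -8 -> ((2*u = -8 -> ((2*u = -8 -> ((2*u = -8 -> ((not (2*u = -8)) and 3*d < -103)) and ((not (2*u = -8)) -> 3*d < -103))) and ((not (2*u = -8)) -> 3*d < -103))) and ((not (2*u = -8)) -> 3*d < -103))) and ((not (2*u = -8)) -> 3*d < -103) and c = 0 implies it.
Every state satisfying the precondition satisfies the weakest precondition: the implication holds.
Answer: valid


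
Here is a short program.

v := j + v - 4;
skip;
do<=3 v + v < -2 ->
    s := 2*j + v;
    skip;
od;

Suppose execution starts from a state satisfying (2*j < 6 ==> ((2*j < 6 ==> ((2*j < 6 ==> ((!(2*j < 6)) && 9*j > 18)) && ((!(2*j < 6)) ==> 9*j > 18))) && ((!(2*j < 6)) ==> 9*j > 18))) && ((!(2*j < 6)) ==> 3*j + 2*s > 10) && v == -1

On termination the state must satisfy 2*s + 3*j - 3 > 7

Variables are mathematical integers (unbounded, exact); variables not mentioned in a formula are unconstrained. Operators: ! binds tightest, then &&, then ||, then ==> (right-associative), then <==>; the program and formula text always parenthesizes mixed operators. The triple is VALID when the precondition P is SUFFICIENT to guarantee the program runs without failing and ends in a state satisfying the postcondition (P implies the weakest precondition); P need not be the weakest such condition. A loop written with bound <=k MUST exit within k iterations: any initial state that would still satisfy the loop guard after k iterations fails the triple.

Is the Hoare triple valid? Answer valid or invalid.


Working backward. After the program, the postcondition 2*s + 3*j - 3 > 7 must hold; in canonical form it is 3*j + 2*s > 10.
Before the loop (bound <=3), unroll the exhaustion recursion (WP_0 = exit-now case; WP_j = one more guarded iteration, up to j = 3):
  WP_0: (!(2*v < -2)) && 3*j + 2*s > 10
  WP_1: (2*v < -2 ==> ((!(2*v < -2)) && 7*j + 2*v > 10)) && ((!(2*v < -2)) ==> 3*j + 2*s > 10)
  WP_2: (2*v < -2 ==> ((2*v < -2 ==> ((!(2*v < -2)) && 7*j + 2*v > 10)) && ((!(2*v < -2)) ==> 7*j + 2*v > 10))) && ((!(2*v < -2)) ==> 3*j + 2*s > 10)
  WP_3: (2*v < -2 ==> ((2*v < -2 ==> ((2*v < -2 ==> ((!(2*v < -2)) && 7*j + 2*v > 10)) && ((!(2*v < -2)) ==> 7*j + 2*v > 10))) && ((!(2*v < -2)) ==> 7*j + 2*v > 10))) && ((!(2*v < -2)) ==> 3*j + 2*s > 10)
So before the loop: (2*v < -2 ==> ((2*v < -2 ==> ((2*v < -2 ==> ((!(2*v < -2)) && 7*j + 2*v > 10)) && ((!(2*v < -2)) ==> 7*j + 2*v > 10))) && ((!(2*v < -2)) ==> 7*j + 2*v > 10))) && ((!(2*v < -2)) ==> 3*j + 2*s > 10)
Before skip: (2*v < -2 ==> ((2*v < -2 ==> ((2*v < -2 ==> ((!(2*v < -2)) && 7*j + 2*v > 10)) && ((!(2*v < -2)) ==> 7*j + 2*v > 10))) && ((!(2*v < -2)) ==> 7*j + 2*v > 10))) && ((!(2*v < -2)) ==> 3*j + 2*s > 10)
Before v := j + v - 4: (2*j + 2*v < 6 ==> ((2*j + 2*v < 6 ==> ((2*j + 2*v < 6 ==> ((!(2*j + 2*v < 6)) && 9*j + 2*v > 18)) && ((!(2*j + 2*v < 6)) ==> 9*j + 2*v > 18))) && ((!(2*j + 2*v < 6)) ==> 9*j + 2*v > 18))) && ((!(2*j + 2*v < 6)) ==> 3*j + 2*s > 10)
The weakest precondition is (2*j + 2*v < 6 ==> ((2*j + 2*v < 6 ==> ((2*j + 2*v < 6 ==> ((!(2*j + 2*v < 6)) && 9*j + 2*v > 18)) && ((!(2*j + 2*v < 6)) ==> 9*j + 2*v > 18))) && ((!(2*j + 2*v < 6)) ==> 9*j + 2*v > 18))) && ((!(2*j + 2*v < 6)) ==> 3*j + 2*s > 10).
Check whether (2*j < 6 ==> ((2*j < 6 ==> ((2*j < 6 ==> ((!(2*j < 6)) && 9*j > 18)) && ((!(2*j < 6)) ==> 9*j > 18))) && ((!(2*j < 6)) ==> 9*j > 18))) && ((!(2*j < 6)) ==> 3*j + 2*s > 10) && v == -1 implies it.
Countermodel: at the initial state j = 3, s = 1, v = -1, the precondition holds but the weakest precondition fails.
Answer: invalid


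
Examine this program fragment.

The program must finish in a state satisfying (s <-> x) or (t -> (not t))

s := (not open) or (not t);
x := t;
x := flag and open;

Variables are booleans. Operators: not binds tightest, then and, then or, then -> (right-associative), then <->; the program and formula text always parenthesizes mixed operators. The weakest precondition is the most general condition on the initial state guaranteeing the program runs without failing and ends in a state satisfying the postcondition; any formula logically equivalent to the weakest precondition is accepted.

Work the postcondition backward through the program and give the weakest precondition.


Working backward. After the program, (s <-> x) or (t -> (not t)) must hold.
Before x := flag and open: (s <-> (flag and open)) or (t -> (not t))
Before x := t: (s <-> (flag and open)) or (t -> (not t))
Before s := (not open) or (not t): (((not open) or (not t)) <-> (flag and open)) or (t -> (not t))
Answer: WP = (((not open) or (not t)) <-> (flag and open)) or (t -> (not t))


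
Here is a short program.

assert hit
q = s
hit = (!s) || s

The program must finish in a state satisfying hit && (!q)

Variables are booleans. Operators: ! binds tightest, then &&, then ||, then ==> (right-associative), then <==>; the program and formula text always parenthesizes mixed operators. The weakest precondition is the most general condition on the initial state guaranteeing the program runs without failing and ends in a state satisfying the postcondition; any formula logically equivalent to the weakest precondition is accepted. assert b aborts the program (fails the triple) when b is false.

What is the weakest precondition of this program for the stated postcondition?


Working backward. After the program, hit && (!q) must hold.
Before hit := (!s) || s: !q
Before q := s: !s
Before assert hit: hit && (!s)
Answer: WP = hit && (!s)


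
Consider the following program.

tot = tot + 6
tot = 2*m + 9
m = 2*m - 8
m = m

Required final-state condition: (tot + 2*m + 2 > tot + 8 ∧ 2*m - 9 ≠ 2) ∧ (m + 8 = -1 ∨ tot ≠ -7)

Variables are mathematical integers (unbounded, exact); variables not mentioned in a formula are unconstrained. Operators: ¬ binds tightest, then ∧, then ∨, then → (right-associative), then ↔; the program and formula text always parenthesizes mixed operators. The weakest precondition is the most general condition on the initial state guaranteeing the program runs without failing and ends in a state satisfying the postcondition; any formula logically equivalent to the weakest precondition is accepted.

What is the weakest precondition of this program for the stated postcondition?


Working backward. After the program, the postcondition (tot + 2*m + 2 > tot + 8 ∧ 2*m - 9 ≠ 2) ∧ (m + 8 = -1 ∨ tot ≠ -7) must hold; in canonical form it is 2*m > 6 ∧ 2*m ≠ 11 ∧ (m = -9 ∨ tot ≠ -7).
Before m := m: 2*m > 6 ∧ 2*m ≠ 11 ∧ (m = -9 ∨ tot ≠ -7)
Before m := 2*m - 8: 4*m > 22 ∧ 4*m ≠ 27 ∧ (2*m = -1 ∨ tot ≠ -7)
Before tot := 2*m + 9: 4*m > 22 ∧ 4*m ≠ 27 ∧ (2*m = -1 ∨ 2*m ≠ -16)
Before tot := tot + 6: 4*m > 22 ∧ 4*m ≠ 27 ∧ (2*m = -1 ∨ 2*m ≠ -16)
Answer: WP = 4*m > 22 ∧ 4*m ≠ 27 ∧ (2*m = -1 ∨ 2*m ≠ -16)


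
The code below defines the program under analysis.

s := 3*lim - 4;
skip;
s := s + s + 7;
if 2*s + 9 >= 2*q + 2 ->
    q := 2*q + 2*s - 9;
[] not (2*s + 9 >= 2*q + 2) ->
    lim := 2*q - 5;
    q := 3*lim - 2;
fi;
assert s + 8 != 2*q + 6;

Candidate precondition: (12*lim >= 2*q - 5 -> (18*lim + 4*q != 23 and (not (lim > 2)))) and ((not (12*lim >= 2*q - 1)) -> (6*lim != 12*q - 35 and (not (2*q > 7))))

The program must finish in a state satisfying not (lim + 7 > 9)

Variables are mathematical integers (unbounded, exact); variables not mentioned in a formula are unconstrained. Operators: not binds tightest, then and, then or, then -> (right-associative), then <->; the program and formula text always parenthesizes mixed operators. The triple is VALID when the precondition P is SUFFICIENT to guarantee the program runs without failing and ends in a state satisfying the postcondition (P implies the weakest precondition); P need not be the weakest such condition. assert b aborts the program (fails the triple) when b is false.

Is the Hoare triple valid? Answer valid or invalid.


Working backward. After the program, the postcondition not (lim + 7 > 9) must hold; in canonical form it is not (lim > 2).
Before assert s + 8 != 2*q + 6: s != 2*q - 2 and (not (lim > 2))
Then branch requires 4*q + 3*s != 20 and (not (lim > 2)); else branch requires s != 12*q - 36 and (not (2*q > 7)).
Before the if: (2*s >= 2*q - 7 -> (4*q + 3*s != 20 and (not (lim > 2)))) and ((not (2*s >= 2*q - 7)) -> (s != 12*q - 36 and (not (2*q > 7))))
Before s := s + s + 7: (4*s >= 2*q - 21 -> (4*q + 6*s != -1 and (not (lim > 2)))) and ((not (4*s >= 2*q - 21)) -> (2*s != 12*q - 43 and (not (2*q > 7))))
Before skip: (4*s >= 2*q - 21 -> (4*q + 6*s != -1 and (not (lim > 2)))) and ((not (4*s >= 2*q - 21)) -> (2*s != 12*q - 43 and (not (2*q > 7))))
Before s := 3*lim - 4: (12*lim >= 2*q - 5 -> (18*lim + 4*q != 23 and (not (lim > 2)))) and ((not (12*lim >= 2*q - 5)) -> (6*lim != 12*q - 35 and (not (2*q > 7))))
The weakest precondition is (12*lim >= 2*q - 5 -> (18*lim + 4*q != 23 and (not (lim > 2)))) and ((not (12*lim >= 2*q - 5)) -> (6*lim != 12*q - 35 and (not (2*q > 7)))).
Check whether (12*lim >= 2*q - 5 -> (18*lim + 4*q != 23 and (not (lim > 2)))) and ((not (12*lim >= 2*q - 1)) -> (6*lim != 12*q - 35 and (not (2*q > 7)))) implies it.
Every state satisfying the precondition satisfies the weakest precondition: the implication holds.
Answer: valid


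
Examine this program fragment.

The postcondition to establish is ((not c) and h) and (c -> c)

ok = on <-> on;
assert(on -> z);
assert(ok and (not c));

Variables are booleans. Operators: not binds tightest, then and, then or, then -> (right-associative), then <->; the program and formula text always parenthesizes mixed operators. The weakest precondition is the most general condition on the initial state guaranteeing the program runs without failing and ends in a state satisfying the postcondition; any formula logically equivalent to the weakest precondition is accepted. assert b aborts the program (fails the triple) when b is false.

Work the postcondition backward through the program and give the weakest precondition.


Working backward. After the program, the postcondition ((not c) and h) and (c -> c) must hold; in canonical form it is (not c) and h.
Before assert ok and (not c): ok and (not c) and h
Before assert on -> z: (on -> z) and ok and (not c) and h
Before ok := on <-> on: (on -> z) and (not c) and h
Answer: WP = (on -> z) and (not c) and h
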